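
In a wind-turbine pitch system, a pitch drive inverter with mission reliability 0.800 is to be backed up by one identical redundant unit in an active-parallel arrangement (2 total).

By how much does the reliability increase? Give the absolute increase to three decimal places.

0.160

R_before = 0.800
R_after = 1 − (1 − 0.800)^2 = 0.960
ΔR = 0.960 − 0.800 = 0.160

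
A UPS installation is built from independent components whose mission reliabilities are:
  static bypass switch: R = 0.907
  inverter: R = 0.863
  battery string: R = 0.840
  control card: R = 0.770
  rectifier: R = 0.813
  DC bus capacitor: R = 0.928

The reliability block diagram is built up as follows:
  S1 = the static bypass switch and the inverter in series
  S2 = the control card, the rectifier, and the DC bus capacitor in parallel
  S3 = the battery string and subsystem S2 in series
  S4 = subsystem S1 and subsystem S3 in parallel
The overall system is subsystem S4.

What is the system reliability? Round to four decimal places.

Series (static bypass switch and inverter): 0.907000 × 0.863000 = 0.782741
Parallel (control card, rectifier, and DC bus capacitor): 1 − (1 − 0.770000)(1 − 0.813000)(1 − 0.928000) = 0.996903
Series (battery string and [0.996903]): 0.840000 × 0.996903 = 0.837399
Parallel ([0.782741] and [0.837399]): 1 − (1 − 0.782741)(1 − 0.837399) = 0.9647

0.9647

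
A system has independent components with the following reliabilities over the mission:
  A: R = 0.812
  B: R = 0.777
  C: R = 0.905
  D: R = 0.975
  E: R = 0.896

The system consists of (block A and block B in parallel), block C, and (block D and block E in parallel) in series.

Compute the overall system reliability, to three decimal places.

Parallel (A and B): 1 − (1 − 0.81200)(1 − 0.77700) = 0.95808
Parallel (D and E): 1 − (1 − 0.97500)(1 − 0.89600) = 0.99740
Series ([0.95808], C, and [0.99740]): 0.95808 × 0.90500 × 0.99740 = 0.865

0.865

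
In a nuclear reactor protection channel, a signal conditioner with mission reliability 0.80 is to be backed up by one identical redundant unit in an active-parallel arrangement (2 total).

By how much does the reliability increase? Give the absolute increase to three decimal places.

R_before = 0.80
R_after = 1 − (1 − 0.80)^2 = 0.960
ΔR = 0.960 − 0.80 = 0.160

0.160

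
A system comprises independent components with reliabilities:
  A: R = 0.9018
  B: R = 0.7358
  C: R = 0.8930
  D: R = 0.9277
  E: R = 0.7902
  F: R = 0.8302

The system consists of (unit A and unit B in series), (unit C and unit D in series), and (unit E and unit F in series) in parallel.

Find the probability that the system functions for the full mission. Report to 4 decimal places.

Series (A and B): 0.901800 × 0.735800 = 0.663544
Series (C and D): 0.893000 × 0.927700 = 0.828436
Series (E and F): 0.790200 × 0.830200 = 0.656024
Parallel ([0.663544], [0.828436], and [0.656024]): 1 − (1 − 0.663544)(1 − 0.828436)(1 − 0.656024) = 0.9801

0.9801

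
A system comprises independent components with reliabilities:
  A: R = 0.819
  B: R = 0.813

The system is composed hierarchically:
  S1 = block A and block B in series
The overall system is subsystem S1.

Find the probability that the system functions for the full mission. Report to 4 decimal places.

0.6658

Series (A and B): 0.819000 × 0.813000 = 0.6658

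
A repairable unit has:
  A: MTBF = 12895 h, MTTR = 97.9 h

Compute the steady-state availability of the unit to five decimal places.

A(A) = MTBF/(MTBF+MTTR) = 12895/(12895+97.9) = 0.99247

0.99247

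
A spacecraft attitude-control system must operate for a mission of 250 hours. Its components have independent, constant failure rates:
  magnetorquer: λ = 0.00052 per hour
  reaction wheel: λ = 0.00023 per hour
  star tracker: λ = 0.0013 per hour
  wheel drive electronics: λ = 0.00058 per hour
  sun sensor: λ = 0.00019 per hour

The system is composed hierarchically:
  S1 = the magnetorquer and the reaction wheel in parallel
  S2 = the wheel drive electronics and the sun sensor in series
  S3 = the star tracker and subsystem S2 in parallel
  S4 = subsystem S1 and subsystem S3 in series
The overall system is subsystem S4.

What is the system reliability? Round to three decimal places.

R(magnetorquer) = exp(−0.00052 × 250) = 0.87810
R(reaction wheel) = exp(−0.00023 × 250) = 0.94412
R(star tracker) = exp(−0.0013 × 250) = 0.72253
R(wheel drive electronics) = exp(−0.00058 × 250) = 0.86502
R(sun sensor) = exp(−0.00019 × 250) = 0.95361
Parallel (magnetorquer and reaction wheel): 1 − (1 − 0.87810)(1 − 0.94412) = 0.99319
Series (wheel drive electronics and sun sensor): 0.86502 × 0.95361 = 0.82489
Parallel (star tracker and [0.82489]): 1 − (1 − 0.72253)(1 − 0.82489) = 0.95141
Series ([0.99319] and [0.95141]): 0.99319 × 0.95141 = 0.945

0.945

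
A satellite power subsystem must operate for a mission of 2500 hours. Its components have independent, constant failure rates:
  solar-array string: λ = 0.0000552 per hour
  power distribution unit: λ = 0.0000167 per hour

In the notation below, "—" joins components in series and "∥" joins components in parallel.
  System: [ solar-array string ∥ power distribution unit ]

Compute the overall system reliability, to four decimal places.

R(solar-array string) = exp(−0.0000552 × 2500) = 0.871099
R(power distribution unit) = exp(−0.0000167 × 2500) = 0.959110
Parallel (solar-array string and power distribution unit): 1 − (1 − 0.871099)(1 − 0.959110) = 0.9947

0.9947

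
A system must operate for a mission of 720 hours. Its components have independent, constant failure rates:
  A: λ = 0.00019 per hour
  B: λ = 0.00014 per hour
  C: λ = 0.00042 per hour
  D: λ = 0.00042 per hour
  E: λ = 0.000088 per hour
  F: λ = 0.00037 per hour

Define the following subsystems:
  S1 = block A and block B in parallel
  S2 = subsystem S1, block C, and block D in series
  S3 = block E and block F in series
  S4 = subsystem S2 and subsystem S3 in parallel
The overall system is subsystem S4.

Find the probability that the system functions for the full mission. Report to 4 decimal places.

0.8706

R(A) = exp(−0.00019 × 720) = 0.872145
R(B) = exp(−0.00014 × 720) = 0.904114
R(C) = exp(−0.00042 × 720) = 0.739042
R(D) = exp(−0.00042 × 720) = 0.739042
R(E) = exp(−0.000088 × 720) = 0.938606
R(F) = exp(−0.00037 × 720) = 0.766133
Parallel (A and B): 1 − (1 − 0.872145)(1 − 0.904114) = 0.987740
Series ([0.987740], C, and D): 0.987740 × 0.739042 × 0.739042 = 0.539487
Series (E and F): 0.938606 × 0.766133 = 0.719097
Parallel ([0.539487] and [0.719097]): 1 − (1 − 0.539487)(1 − 0.719097) = 0.8706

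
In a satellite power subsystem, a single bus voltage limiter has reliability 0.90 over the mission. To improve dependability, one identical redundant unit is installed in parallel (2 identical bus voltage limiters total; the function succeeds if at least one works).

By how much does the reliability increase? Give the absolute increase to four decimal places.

0.0900

R_before = 0.90
R_after = 1 − (1 − 0.90)^2 = 0.9900
ΔR = 0.9900 − 0.90 = 0.0900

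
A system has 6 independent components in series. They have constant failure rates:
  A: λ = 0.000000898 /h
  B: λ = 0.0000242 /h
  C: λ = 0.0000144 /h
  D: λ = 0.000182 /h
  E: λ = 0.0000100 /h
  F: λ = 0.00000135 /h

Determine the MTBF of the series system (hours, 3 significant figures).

Series of exponential components: λ_sys = Σ λ_i
λ_sys = 0.000000898 + 0.0000242 + 0.0000144 + 0.000182 + 0.0000100 + 0.00000135 = 2.3285e-04 /h
MTBF = 1 / λ_sys = 4290 h

4290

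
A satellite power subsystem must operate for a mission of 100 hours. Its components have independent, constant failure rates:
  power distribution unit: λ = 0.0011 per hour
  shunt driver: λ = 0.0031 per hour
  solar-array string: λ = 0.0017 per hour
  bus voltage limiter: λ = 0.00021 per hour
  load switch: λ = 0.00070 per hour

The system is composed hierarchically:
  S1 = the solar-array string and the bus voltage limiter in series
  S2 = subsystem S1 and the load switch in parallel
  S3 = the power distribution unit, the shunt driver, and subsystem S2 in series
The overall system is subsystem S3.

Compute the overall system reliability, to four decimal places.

R(power distribution unit) = exp(−0.0011 × 100) = 0.895834
R(shunt driver) = exp(−0.0031 × 100) = 0.733447
R(solar-array string) = exp(−0.0017 × 100) = 0.843665
R(bus voltage limiter) = exp(−0.00021 × 100) = 0.979219
R(load switch) = exp(−0.00070 × 100) = 0.932394
Series (solar-array string and bus voltage limiter): 0.843665 × 0.979219 = 0.826133
Parallel ([0.826133] and load switch): 1 − (1 − 0.826133)(1 − 0.932394) = 0.988246
Series (power distribution unit, shunt driver, and [0.988246]): 0.895834 × 0.733447 × 0.988246 = 0.6493

0.6493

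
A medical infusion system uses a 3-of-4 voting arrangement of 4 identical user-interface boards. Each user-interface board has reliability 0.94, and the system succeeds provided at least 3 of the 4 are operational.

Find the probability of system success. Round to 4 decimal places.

0.9801

R = Σ_{i=3}^{4} C(4,i) p^i (1−p)^{4−i} with p = 0.94
C(4,3)·0.94^3·0.06^1 = 0.199340
C(4,4)·0.94^4·0.06^0 = 0.780749
Sum = 0.9801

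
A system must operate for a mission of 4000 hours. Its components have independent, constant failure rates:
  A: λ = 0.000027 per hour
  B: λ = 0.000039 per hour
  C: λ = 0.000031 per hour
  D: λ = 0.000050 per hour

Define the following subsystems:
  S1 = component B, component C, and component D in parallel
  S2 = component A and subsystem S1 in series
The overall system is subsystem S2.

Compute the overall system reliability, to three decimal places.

0.895

R(A) = exp(−0.000027 × 4000) = 0.89763
R(B) = exp(−0.000039 × 4000) = 0.85556
R(C) = exp(−0.000031 × 4000) = 0.88338
R(D) = exp(−0.000050 × 4000) = 0.81873
Parallel (B, C, and D): 1 − (1 − 0.85556)(1 − 0.88338)(1 − 0.81873) = 0.99695
Series (A and [0.99695]): 0.89763 × 0.99695 = 0.895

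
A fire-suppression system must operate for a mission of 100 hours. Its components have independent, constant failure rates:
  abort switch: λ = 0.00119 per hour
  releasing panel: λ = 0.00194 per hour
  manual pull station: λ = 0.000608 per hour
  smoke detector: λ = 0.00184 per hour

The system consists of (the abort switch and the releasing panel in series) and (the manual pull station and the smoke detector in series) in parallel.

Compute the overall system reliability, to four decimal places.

R(abort switch) = exp(−0.00119 × 100) = 0.887808
R(releasing panel) = exp(−0.00194 × 100) = 0.823658
R(manual pull station) = exp(−0.000608 × 100) = 0.941011
R(smoke detector) = exp(−0.00184 × 100) = 0.831936
Series (abort switch and releasing panel): 0.887808 × 0.823658 = 0.731250
Series (manual pull station and smoke detector): 0.941011 × 0.831936 = 0.782861
Parallel ([0.731250] and [0.782861]): 1 − (1 − 0.731250)(1 − 0.782861) = 0.9416

0.9416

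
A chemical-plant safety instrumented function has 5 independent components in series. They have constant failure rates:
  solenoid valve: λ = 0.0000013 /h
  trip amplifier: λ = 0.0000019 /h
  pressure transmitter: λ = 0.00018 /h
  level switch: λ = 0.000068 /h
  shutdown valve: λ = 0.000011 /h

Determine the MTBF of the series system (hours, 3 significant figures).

Series of exponential components: λ_sys = Σ λ_i
λ_sys = 0.0000013 + 0.0000019 + 0.00018 + 0.000068 + 0.000011 = 2.6220e-04 /h
MTBF = 1 / λ_sys = 3810 h

3810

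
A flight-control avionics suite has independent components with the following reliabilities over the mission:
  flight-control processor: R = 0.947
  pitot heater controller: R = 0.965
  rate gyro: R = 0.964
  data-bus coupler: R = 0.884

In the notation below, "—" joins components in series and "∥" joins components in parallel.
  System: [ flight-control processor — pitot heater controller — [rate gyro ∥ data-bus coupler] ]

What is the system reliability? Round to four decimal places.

0.9100

Parallel (rate gyro and data-bus coupler): 1 − (1 − 0.964000)(1 − 0.884000) = 0.995824
Series (flight-control processor, pitot heater controller, and [0.995824]): 0.947000 × 0.965000 × 0.995824 = 0.9100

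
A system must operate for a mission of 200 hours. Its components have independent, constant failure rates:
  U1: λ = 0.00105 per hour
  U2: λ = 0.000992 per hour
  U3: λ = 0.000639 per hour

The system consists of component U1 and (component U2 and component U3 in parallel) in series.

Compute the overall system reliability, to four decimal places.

R(U1) = exp(−0.00105 × 200) = 0.810584
R(U2) = exp(−0.000992 × 200) = 0.820042
R(U3) = exp(−0.000639 × 200) = 0.880029
Parallel (U2 and U3): 1 − (1 − 0.820042)(1 − 0.880029) = 0.978410
Series (U1 and [0.978410]): 0.810584 × 0.978410 = 0.7931

0.7931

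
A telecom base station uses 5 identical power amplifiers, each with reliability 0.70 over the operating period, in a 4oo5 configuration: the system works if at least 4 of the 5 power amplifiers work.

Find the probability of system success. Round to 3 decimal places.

R = Σ_{i=4}^{5} C(5,i) p^i (1−p)^{5−i} with p = 0.70
C(5,4)·0.70^4·0.30^1 = 0.36015
C(5,5)·0.70^5·0.30^0 = 0.16807
Sum = 0.528

0.528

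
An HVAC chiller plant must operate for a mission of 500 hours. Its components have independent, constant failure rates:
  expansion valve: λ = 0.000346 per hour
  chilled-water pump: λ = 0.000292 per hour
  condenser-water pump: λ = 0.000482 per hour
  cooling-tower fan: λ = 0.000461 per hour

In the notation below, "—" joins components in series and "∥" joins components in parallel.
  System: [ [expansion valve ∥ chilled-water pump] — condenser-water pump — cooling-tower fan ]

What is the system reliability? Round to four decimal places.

0.6106

R(expansion valve) = exp(−0.000346 × 500) = 0.841138
R(chilled-water pump) = exp(−0.000292 × 500) = 0.864158
R(condenser-water pump) = exp(−0.000482 × 500) = 0.785842
R(cooling-tower fan) = exp(−0.000461 × 500) = 0.794136
Parallel (expansion valve and chilled-water pump): 1 − (1 − 0.841138)(1 − 0.864158) = 0.978420
Series ([0.978420], condenser-water pump, and cooling-tower fan): 0.978420 × 0.785842 × 0.794136 = 0.6106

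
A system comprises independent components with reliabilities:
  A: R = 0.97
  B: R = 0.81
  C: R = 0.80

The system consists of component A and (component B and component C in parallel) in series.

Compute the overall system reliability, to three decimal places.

0.933

Parallel (B and C): 1 − (1 − 0.81000)(1 − 0.80000) = 0.96200
Series (A and [0.96200]): 0.97000 × 0.96200 = 0.933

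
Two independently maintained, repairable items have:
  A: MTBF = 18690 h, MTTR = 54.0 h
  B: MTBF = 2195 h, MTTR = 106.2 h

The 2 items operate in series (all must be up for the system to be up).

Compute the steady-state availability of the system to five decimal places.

0.95110

A(A) = MTBF/(MTBF+MTTR) = 18690/(18690+54.0) = 0.997119
A(B) = MTBF/(MTBF+MTTR) = 2195/(2195+106.2) = 0.953850
Series availability: 0.997119 × 0.953850 = 0.95110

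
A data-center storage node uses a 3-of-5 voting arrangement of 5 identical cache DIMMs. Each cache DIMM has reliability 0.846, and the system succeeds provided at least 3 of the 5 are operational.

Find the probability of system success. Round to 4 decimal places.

0.9714

R = Σ_{i=3}^{5} C(5,i) p^i (1−p)^{5−i} with p = 0.846
C(5,3)·0.846^3·0.154^2 = 0.143599
C(5,4)·0.846^4·0.154^1 = 0.394432
C(5,5)·0.846^5·0.154^0 = 0.433363
Sum = 0.9714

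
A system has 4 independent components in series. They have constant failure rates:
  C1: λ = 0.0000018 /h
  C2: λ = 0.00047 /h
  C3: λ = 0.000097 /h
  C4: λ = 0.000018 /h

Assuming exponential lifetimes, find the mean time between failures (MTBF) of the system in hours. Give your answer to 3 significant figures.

1700

Series of exponential components: λ_sys = Σ λ_i
λ_sys = 0.0000018 + 0.00047 + 0.000097 + 0.000018 = 5.8680e-04 /h
MTBF = 1 / λ_sys = 1700 h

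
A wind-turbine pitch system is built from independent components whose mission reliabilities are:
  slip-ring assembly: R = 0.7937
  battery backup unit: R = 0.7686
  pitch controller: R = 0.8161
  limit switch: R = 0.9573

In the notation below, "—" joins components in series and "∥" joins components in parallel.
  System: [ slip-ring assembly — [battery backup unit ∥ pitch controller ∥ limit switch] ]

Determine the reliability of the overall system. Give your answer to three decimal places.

Parallel (battery backup unit, pitch controller, and limit switch): 1 − (1 − 0.76860)(1 − 0.81610)(1 − 0.95730) = 0.99818
Series (slip-ring assembly and [0.99818]): 0.79370 × 0.99818 = 0.792

0.792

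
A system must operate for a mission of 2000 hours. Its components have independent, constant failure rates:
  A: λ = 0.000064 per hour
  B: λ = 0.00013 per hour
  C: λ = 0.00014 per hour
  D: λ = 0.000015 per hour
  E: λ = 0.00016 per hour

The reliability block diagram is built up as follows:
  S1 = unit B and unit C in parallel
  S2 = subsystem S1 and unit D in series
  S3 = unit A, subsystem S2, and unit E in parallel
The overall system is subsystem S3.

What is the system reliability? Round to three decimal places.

R(A) = exp(−0.000064 × 2000) = 0.87985
R(B) = exp(−0.00013 × 2000) = 0.77105
R(C) = exp(−0.00014 × 2000) = 0.75578
R(D) = exp(−0.000015 × 2000) = 0.97045
R(E) = exp(−0.00016 × 2000) = 0.72615
Parallel (B and C): 1 − (1 − 0.77105)(1 − 0.75578) = 0.94409
Series ([0.94409] and D): 0.94409 × 0.97045 = 0.91619
Parallel (A, [0.91619], and E): 1 − (1 − 0.87985)(1 − 0.91619)(1 − 0.72615) = 0.997

0.997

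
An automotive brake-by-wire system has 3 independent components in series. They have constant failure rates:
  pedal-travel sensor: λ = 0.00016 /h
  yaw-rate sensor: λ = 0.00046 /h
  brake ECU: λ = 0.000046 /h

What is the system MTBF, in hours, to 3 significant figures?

1500

Series of exponential components: λ_sys = Σ λ_i
λ_sys = 0.00016 + 0.00046 + 0.000046 = 6.6600e-04 /h
MTBF = 1 / λ_sys = 1500 h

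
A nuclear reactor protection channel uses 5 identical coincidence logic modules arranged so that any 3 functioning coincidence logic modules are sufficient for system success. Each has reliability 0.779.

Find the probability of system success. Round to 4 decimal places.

R = Σ_{i=3}^{5} C(5,i) p^i (1−p)^{5−i} with p = 0.779
C(5,3)·0.779^3·0.221^2 = 0.230886
C(5,4)·0.779^4·0.221^1 = 0.406923
C(5,5)·0.779^5·0.221^0 = 0.286871
Sum = 0.9247

0.9247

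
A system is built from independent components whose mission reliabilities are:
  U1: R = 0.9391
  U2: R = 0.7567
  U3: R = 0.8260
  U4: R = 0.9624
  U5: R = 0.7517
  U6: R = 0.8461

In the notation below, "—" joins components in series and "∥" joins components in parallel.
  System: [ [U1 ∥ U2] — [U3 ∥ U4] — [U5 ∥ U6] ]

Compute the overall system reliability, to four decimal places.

Parallel (U1 and U2): 1 − (1 − 0.939100)(1 − 0.756700) = 0.985183
Parallel (U3 and U4): 1 − (1 − 0.826000)(1 − 0.962400) = 0.993458
Parallel (U5 and U6): 1 − (1 − 0.751700)(1 − 0.846100) = 0.961787
Series ([0.985183], [0.993458], and [0.961787]): 0.985183 × 0.993458 × 0.961787 = 0.9413

0.9413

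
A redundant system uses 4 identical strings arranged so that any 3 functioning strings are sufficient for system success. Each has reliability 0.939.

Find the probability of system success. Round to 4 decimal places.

R = Σ_{i=3}^{4} C(4,i) p^i (1−p)^{4−i} with p = 0.939
C(4,3)·0.939^3·0.061^1 = 0.202016
C(4,4)·0.939^4·0.061^0 = 0.777432
Sum = 0.9794

0.9794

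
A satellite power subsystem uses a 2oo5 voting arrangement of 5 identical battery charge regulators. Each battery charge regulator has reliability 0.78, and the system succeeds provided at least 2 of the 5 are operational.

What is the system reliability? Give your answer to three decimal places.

0.990

R = Σ_{i=2}^{5} C(5,i) p^i (1−p)^{5−i} with p = 0.78
C(5,2)·0.78^2·0.22^3 = 0.06478
C(5,3)·0.78^3·0.22^2 = 0.22968
C(5,4)·0.78^4·0.22^1 = 0.40717
C(5,5)·0.78^5·0.22^0 = 0.28872
Sum = 0.990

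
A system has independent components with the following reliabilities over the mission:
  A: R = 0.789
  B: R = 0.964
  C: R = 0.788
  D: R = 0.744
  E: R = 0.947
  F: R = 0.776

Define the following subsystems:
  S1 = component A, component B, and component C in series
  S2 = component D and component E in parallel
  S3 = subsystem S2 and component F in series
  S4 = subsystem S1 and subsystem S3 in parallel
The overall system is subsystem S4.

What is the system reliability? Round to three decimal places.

0.906

Series (A, B, and C): 0.78900 × 0.96400 × 0.78800 = 0.59935
Parallel (D and E): 1 − (1 − 0.74400)(1 − 0.94700) = 0.98643
Series ([0.98643] and F): 0.98643 × 0.77600 = 0.76547
Parallel ([0.59935] and [0.76547]): 1 − (1 − 0.59935)(1 − 0.76547) = 0.906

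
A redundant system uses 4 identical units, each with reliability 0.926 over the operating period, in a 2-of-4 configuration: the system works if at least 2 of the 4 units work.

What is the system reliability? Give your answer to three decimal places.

0.998

R = Σ_{i=2}^{4} C(4,i) p^i (1−p)^{4−i} with p = 0.926
C(4,2)·0.926^2·0.074^2 = 0.02817
C(4,3)·0.926^3·0.074^1 = 0.23503
C(4,4)·0.926^4·0.074^0 = 0.73527
Sum = 0.998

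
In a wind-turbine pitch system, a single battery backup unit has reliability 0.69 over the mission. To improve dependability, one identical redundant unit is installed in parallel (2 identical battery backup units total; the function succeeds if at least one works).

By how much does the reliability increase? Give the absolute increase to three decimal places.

0.214

R_before = 0.69
R_after = 1 − (1 − 0.69)^2 = 0.904
ΔR = 0.904 − 0.69 = 0.214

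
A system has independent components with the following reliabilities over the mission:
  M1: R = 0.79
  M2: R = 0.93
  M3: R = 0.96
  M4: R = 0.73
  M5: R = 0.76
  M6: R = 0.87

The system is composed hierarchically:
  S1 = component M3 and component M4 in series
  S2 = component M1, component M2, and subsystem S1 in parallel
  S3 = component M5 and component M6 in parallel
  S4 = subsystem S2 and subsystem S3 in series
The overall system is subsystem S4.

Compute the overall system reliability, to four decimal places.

Series (M3 and M4): 0.960000 × 0.730000 = 0.700800
Parallel (M1, M2, and [0.700800]): 1 − (1 − 0.790000)(1 − 0.930000)(1 − 0.700800) = 0.995602
Parallel (M5 and M6): 1 − (1 − 0.760000)(1 − 0.870000) = 0.968800
Series ([0.995602] and [0.968800]): 0.995602 × 0.968800 = 0.9645

0.9645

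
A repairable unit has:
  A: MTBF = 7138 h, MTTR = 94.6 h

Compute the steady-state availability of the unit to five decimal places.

A(A) = MTBF/(MTBF+MTTR) = 7138/(7138+94.6) = 0.98692

0.98692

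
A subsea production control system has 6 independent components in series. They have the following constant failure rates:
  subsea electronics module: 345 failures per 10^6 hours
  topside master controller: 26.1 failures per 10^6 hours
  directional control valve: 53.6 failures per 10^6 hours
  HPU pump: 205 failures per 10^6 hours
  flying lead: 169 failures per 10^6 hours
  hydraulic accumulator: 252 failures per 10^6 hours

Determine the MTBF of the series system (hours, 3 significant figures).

952

Series of exponential components: λ_sys = Σ λ_i
λ_sys = 0.000345 + 0.0000261 + 0.0000536 + 0.000205 + 0.000169 + 0.000252 = 1.0507e-03 /h
MTBF = 1 / λ_sys = 952 h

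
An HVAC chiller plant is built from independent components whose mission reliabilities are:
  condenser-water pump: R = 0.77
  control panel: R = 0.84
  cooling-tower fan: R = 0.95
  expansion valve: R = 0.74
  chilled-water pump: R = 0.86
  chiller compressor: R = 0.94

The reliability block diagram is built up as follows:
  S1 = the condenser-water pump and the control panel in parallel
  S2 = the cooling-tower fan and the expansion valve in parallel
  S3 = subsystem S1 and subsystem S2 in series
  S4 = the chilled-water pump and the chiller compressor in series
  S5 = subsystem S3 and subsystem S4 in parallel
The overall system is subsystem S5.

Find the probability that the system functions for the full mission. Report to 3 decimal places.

Parallel (condenser-water pump and control panel): 1 − (1 − 0.77000)(1 − 0.84000) = 0.96320
Parallel (cooling-tower fan and expansion valve): 1 − (1 − 0.95000)(1 − 0.74000) = 0.98700
Series ([0.96320] and [0.98700]): 0.96320 × 0.98700 = 0.95068
Series (chilled-water pump and chiller compressor): 0.86000 × 0.94000 = 0.80840
Parallel ([0.95068] and [0.80840]): 1 − (1 − 0.95068)(1 − 0.80840) = 0.991

0.991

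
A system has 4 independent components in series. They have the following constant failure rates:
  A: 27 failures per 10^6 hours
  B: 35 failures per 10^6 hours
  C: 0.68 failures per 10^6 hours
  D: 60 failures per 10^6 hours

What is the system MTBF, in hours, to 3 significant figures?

Series of exponential components: λ_sys = Σ λ_i
λ_sys = 0.000027 + 0.000035 + 0.00000068 + 0.000060 = 1.2268e-04 /h
MTBF = 1 / λ_sys = 8150 h

8150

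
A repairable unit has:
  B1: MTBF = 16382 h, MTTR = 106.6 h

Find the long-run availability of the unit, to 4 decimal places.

A(B1) = MTBF/(MTBF+MTTR) = 16382/(16382+106.6) = 0.9935

0.9935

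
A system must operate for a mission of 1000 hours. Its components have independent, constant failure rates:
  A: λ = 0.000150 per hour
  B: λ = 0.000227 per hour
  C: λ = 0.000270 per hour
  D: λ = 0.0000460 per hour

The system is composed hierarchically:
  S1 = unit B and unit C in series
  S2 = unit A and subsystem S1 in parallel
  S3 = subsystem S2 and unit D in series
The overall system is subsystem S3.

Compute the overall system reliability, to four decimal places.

0.9029

R(A) = exp(−0.000150 × 1000) = 0.860708
R(B) = exp(−0.000227 × 1000) = 0.796921
R(C) = exp(−0.000270 × 1000) = 0.763379
R(D) = exp(−0.0000460 × 1000) = 0.955042
Series (B and C): 0.796921 × 0.763379 = 0.608353
Parallel (A and [0.608353]): 1 − (1 − 0.860708)(1 − 0.608353) = 0.945447
Series ([0.945447] and D): 0.945447 × 0.955042 = 0.9029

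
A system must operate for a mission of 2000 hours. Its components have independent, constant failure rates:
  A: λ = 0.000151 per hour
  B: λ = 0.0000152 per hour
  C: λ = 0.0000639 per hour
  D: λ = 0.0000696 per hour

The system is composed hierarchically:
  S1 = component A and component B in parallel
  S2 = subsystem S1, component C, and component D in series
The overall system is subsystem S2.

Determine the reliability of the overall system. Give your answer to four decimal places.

0.7597

R(A) = exp(−0.000151 × 2000) = 0.739338
R(B) = exp(−0.0000152 × 2000) = 0.970057
R(C) = exp(−0.0000639 × 2000) = 0.880029
R(D) = exp(−0.0000696 × 2000) = 0.870054
Parallel (A and B): 1 − (1 − 0.739338)(1 − 0.970057) = 0.992195
Series ([0.992195], C, and D): 0.992195 × 0.880029 × 0.870054 = 0.7597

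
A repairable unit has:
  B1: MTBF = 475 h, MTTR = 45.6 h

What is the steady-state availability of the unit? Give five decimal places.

0.91241

A(B1) = MTBF/(MTBF+MTTR) = 475/(475+45.6) = 0.91241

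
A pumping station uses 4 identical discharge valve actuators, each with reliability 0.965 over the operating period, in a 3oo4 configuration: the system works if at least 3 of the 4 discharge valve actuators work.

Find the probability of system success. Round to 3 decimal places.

0.993

R = Σ_{i=3}^{4} C(4,i) p^i (1−p)^{4−i} with p = 0.965
C(4,3)·0.965^3·0.035^1 = 0.12581
C(4,4)·0.965^4·0.035^0 = 0.86718
Sum = 0.993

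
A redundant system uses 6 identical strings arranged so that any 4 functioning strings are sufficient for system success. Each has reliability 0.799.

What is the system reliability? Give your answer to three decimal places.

R = Σ_{i=4}^{6} C(6,i) p^i (1−p)^{6−i} with p = 0.799
C(6,4)·0.799^4·0.201^2 = 0.24698
C(6,5)·0.799^5·0.201^1 = 0.39272
C(6,6)·0.799^6·0.201^0 = 0.26018
Sum = 0.900

0.900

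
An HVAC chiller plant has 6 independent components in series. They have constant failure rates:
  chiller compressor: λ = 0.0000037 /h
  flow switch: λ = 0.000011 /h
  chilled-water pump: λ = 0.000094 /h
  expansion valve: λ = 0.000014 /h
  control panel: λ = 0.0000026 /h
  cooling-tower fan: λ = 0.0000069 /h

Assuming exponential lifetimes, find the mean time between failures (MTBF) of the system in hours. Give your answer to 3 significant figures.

Series of exponential components: λ_sys = Σ λ_i
λ_sys = 0.0000037 + 0.000011 + 0.000094 + 0.000014 + 0.0000026 + 0.0000069 = 1.3220e-04 /h
MTBF = 1 / λ_sys = 7560 h

7560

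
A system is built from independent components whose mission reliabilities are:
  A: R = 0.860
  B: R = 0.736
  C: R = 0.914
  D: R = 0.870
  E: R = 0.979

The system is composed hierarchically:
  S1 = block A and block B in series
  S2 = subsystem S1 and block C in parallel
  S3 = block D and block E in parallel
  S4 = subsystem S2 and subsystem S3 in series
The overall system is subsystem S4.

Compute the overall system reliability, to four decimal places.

Series (A and B): 0.860000 × 0.736000 = 0.632960
Parallel ([0.632960] and C): 1 − (1 − 0.632960)(1 − 0.914000) = 0.968435
Parallel (D and E): 1 − (1 − 0.870000)(1 − 0.979000) = 0.997270
Series ([0.968435] and [0.997270]): 0.968435 × 0.997270 = 0.9658

0.9658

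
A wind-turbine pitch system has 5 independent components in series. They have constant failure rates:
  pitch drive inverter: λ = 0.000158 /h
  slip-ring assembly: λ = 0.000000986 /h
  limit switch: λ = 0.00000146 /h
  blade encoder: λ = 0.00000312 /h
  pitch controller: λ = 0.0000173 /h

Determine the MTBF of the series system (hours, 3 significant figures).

Series of exponential components: λ_sys = Σ λ_i
λ_sys = 0.000158 + 0.000000986 + 0.00000146 + 0.00000312 + 0.0000173 = 1.8087e-04 /h
MTBF = 1 / λ_sys = 5530 h

5530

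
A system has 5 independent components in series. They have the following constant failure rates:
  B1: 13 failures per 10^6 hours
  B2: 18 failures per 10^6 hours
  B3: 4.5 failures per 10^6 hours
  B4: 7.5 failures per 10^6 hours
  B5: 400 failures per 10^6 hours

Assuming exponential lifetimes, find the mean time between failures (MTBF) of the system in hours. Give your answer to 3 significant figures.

Series of exponential components: λ_sys = Σ λ_i
λ_sys = 0.000013 + 0.000018 + 0.0000045 + 0.0000075 + 0.00040 = 4.4300e-04 /h
MTBF = 1 / λ_sys = 2260 h

2260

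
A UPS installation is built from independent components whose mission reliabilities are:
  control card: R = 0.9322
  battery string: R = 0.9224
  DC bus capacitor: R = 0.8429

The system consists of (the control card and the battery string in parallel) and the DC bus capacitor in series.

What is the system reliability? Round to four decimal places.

0.8385

Parallel (control card and battery string): 1 − (1 − 0.932200)(1 − 0.922400) = 0.994739
Series ([0.994739] and DC bus capacitor): 0.994739 × 0.842900 = 0.8385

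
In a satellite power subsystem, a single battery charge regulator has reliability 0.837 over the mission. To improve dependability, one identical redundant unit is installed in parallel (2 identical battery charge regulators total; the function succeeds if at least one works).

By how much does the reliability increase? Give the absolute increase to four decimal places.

0.1364

R_before = 0.837
R_after = 1 − (1 − 0.837)^2 = 0.9734
ΔR = 0.9734 − 0.837 = 0.1364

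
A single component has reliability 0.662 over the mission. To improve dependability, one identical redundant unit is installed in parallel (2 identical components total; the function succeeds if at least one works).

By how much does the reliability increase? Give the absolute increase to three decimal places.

0.224

R_before = 0.662
R_after = 1 − (1 − 0.662)^2 = 0.886
ΔR = 0.886 − 0.662 = 0.224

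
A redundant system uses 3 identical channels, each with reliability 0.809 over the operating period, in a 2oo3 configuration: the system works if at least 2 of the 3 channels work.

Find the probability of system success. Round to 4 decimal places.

0.9045

R = Σ_{i=2}^{3} C(3,i) p^i (1−p)^{3−i} with p = 0.809
C(3,2)·0.809^2·0.191^1 = 0.375018
C(3,3)·0.809^3·0.191^0 = 0.529475
Sum = 0.9045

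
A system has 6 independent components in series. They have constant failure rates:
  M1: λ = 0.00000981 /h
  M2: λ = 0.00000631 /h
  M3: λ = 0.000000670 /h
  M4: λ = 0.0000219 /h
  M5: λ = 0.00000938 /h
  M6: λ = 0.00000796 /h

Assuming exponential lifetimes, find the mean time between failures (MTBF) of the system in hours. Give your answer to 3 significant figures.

Series of exponential components: λ_sys = Σ λ_i
λ_sys = 0.00000981 + 0.00000631 + 0.000000670 + 0.0000219 + 0.00000938 + 0.00000796 = 5.6030e-05 /h
MTBF = 1 / λ_sys = 17800 h

17800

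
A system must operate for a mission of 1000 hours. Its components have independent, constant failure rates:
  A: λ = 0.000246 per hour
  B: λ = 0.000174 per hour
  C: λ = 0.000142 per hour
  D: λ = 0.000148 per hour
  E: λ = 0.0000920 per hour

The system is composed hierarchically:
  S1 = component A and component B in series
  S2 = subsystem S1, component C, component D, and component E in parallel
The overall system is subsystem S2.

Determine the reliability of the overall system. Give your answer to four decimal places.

0.9995

R(A) = exp(−0.000246 × 1000) = 0.781922
R(B) = exp(−0.000174 × 1000) = 0.840297
R(C) = exp(−0.000142 × 1000) = 0.867621
R(D) = exp(−0.000148 × 1000) = 0.862431
R(E) = exp(−0.0000920 × 1000) = 0.912105
Series (A and B): 0.781922 × 0.840297 = 0.657047
Parallel ([0.657047], C, D, and E): 1 − (1 − 0.657047)(1 − 0.867621)(1 − 0.862431)(1 − 0.912105) = 0.9995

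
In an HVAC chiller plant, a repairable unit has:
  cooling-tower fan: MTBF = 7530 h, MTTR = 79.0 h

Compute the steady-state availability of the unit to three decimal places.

0.990

A(cooling-tower fan) = MTBF/(MTBF+MTTR) = 7530/(7530+79.0) = 0.990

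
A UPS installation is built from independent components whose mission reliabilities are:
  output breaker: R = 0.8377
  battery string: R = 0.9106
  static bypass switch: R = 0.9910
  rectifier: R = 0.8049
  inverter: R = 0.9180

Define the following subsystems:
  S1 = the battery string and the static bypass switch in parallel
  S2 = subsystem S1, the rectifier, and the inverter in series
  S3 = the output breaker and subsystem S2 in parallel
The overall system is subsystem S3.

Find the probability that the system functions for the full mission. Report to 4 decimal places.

0.9575

Parallel (battery string and static bypass switch): 1 − (1 − 0.910600)(1 − 0.991000) = 0.999195
Series ([0.999195], rectifier, and inverter): 0.999195 × 0.804900 × 0.918000 = 0.738303
Parallel (output breaker and [0.738303]): 1 − (1 − 0.837700)(1 − 0.738303) = 0.9575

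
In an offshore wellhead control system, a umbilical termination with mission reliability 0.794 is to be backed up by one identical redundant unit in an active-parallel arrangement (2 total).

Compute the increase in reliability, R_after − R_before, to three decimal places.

R_before = 0.794
R_after = 1 − (1 − 0.794)^2 = 0.958
ΔR = 0.958 − 0.794 = 0.164

0.164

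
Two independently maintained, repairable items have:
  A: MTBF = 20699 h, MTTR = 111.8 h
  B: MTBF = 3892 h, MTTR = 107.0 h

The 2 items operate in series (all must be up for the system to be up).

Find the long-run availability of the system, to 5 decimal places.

0.96801

A(A) = MTBF/(MTBF+MTTR) = 20699/(20699+111.8) = 0.994628
A(B) = MTBF/(MTBF+MTTR) = 3892/(3892+107.0) = 0.973243
Series availability: 0.994628 × 0.973243 = 0.96801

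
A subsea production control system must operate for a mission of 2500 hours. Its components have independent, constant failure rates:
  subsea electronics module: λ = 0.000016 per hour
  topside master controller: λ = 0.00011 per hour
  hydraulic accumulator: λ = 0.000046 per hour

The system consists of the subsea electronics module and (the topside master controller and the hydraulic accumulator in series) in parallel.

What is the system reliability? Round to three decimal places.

0.987

R(subsea electronics module) = exp(−0.000016 × 2500) = 0.96079
R(topside master controller) = exp(−0.00011 × 2500) = 0.75957
R(hydraulic accumulator) = exp(−0.000046 × 2500) = 0.89137
Series (topside master controller and hydraulic accumulator): 0.75957 × 0.89137 = 0.67706
Parallel (subsea electronics module and [0.67706]): 1 − (1 − 0.96079)(1 − 0.67706) = 0.987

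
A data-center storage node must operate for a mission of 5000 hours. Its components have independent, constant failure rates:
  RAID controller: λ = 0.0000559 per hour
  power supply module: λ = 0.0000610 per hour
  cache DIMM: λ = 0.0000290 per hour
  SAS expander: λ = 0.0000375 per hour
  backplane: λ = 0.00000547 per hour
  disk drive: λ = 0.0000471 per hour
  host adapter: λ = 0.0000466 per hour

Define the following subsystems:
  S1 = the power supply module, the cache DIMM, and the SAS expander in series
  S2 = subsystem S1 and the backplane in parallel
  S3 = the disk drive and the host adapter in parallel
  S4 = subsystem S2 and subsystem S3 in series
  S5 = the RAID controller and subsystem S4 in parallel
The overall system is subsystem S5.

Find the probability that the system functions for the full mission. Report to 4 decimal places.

R(RAID controller) = exp(−0.0000559 × 5000) = 0.756162
R(power supply module) = exp(−0.0000610 × 5000) = 0.737123
R(cache DIMM) = exp(−0.0000290 × 5000) = 0.865022
R(SAS expander) = exp(−0.0000375 × 5000) = 0.829029
R(backplane) = exp(−0.00000547 × 5000) = 0.973021
R(disk drive) = exp(−0.0000471 × 5000) = 0.790176
R(host adapter) = exp(−0.0000466 × 5000) = 0.792154
Series (power supply module, cache DIMM, and SAS expander): 0.737123 × 0.865022 × 0.829029 = 0.528612
Parallel ([0.528612] and backplane): 1 − (1 − 0.528612)(1 − 0.973021) = 0.987282
Parallel (disk drive and host adapter): 1 − (1 − 0.790176)(1 − 0.792154) = 0.956389
Series ([0.987282] and [0.956389]): 0.987282 × 0.956389 = 0.944226
Parallel (RAID controller and [0.944226]): 1 − (1 − 0.756162)(1 − 0.944226) = 0.9864

0.9864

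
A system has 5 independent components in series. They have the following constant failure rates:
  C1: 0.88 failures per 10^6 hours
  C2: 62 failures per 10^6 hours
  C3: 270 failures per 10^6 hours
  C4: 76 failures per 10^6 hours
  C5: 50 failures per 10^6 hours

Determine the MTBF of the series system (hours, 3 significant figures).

2180

Series of exponential components: λ_sys = Σ λ_i
λ_sys = 0.00000088 + 0.000062 + 0.00027 + 0.000076 + 0.000050 = 4.5888e-04 /h
MTBF = 1 / λ_sys = 2180 h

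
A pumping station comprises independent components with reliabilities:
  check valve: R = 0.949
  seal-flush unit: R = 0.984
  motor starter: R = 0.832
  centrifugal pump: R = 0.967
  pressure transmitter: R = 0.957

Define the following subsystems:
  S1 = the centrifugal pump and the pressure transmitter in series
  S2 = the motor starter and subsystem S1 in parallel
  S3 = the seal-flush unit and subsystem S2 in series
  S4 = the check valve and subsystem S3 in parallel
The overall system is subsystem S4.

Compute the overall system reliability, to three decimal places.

Series (centrifugal pump and pressure transmitter): 0.96700 × 0.95700 = 0.92542
Parallel (motor starter and [0.92542]): 1 − (1 − 0.83200)(1 − 0.92542) = 0.98747
Series (seal-flush unit and [0.98747]): 0.98400 × 0.98747 = 0.97167
Parallel (check valve and [0.97167]): 1 − (1 − 0.94900)(1 − 0.97167) = 0.999

0.999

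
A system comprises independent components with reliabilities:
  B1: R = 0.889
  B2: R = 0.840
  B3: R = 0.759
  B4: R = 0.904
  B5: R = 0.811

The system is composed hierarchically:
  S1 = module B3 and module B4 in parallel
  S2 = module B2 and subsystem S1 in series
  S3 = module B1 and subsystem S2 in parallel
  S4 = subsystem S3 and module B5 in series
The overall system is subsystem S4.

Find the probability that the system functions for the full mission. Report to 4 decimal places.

0.7948

Parallel (B3 and B4): 1 − (1 − 0.759000)(1 − 0.904000) = 0.976864
Series (B2 and [0.976864]): 0.840000 × 0.976864 = 0.820566
Parallel (B1 and [0.820566]): 1 − (1 − 0.889000)(1 − 0.820566) = 0.980083
Series ([0.980083] and B5): 0.980083 × 0.811000 = 0.7948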